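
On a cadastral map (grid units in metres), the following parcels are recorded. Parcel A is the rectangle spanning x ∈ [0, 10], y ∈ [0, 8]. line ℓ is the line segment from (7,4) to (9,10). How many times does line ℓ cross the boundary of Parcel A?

1

The segment meets the boundary at (8.333,8).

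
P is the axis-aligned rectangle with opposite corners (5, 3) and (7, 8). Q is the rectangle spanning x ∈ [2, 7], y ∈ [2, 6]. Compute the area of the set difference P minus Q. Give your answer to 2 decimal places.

|P∩Q|: x∈[5,7], y∈[3,6] → 2·3 = 6.
|P| = 10.
|P ∖ Q| = |P| − |P∩Q| = 10 − 6 = 4.00.

4.00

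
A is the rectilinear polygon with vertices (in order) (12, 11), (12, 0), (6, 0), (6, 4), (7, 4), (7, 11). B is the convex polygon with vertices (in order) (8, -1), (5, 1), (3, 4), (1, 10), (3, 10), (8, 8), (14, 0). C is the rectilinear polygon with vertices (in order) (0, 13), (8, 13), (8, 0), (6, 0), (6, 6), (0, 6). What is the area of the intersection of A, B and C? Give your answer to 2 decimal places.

12.12

The intersection is the polygon with vertices (6.5,0), (6,0.333), (6,4), (7,4), (7,8.4), (8,8), (8,0).
By the shoelace formula its area is 12.12.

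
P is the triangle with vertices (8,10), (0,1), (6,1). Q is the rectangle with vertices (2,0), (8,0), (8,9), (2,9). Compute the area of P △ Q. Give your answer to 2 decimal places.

32.17

|P| = 27, |Q| = 54, |P∩Q| = 24.4167.
|P △ Q| = |P| + |Q| − 2·|P∩Q| = 27 + 54 − 48.8333 = 32.17.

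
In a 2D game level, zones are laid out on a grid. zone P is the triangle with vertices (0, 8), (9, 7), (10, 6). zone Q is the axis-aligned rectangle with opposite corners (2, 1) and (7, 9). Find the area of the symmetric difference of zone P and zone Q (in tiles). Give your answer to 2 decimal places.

40.00

|zone P| = 4, |zone Q| = 40, |zone P∩zone Q| = 2.
|zone P △ zone Q| = |zone P| + |zone Q| − 2·|zone P∩zone Q| = 4 + 40 − 4 = 40.00.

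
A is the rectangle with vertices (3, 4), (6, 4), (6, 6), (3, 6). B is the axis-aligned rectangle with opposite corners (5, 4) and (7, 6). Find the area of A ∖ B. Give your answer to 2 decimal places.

|A∩B|: x∈[5,6], y∈[4,6] → 1·2 = 2.
|A| = 6.
|A ∖ B| = |A| − |A∩B| = 6 − 2 = 4.00.

4.00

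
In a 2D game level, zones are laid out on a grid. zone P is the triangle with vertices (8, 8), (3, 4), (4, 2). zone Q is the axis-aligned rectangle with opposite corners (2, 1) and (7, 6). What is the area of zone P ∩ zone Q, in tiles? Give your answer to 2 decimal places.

The intersection is the polygon with vertices (4,2), (3,4), (5.5,6), (6.667,6).
By the shoelace formula its area is 5.83.

5.83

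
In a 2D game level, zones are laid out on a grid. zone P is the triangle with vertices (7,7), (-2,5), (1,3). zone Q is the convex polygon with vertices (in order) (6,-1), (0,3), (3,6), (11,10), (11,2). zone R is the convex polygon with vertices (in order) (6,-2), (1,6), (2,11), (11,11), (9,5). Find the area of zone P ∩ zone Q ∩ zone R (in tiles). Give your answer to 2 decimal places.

The intersection is the polygon with vertices (2.324,3.882), (1.769,4.769), (3,6), (3.4,6.2), (7,7).
By the shoelace formula its area is 4.98.

4.98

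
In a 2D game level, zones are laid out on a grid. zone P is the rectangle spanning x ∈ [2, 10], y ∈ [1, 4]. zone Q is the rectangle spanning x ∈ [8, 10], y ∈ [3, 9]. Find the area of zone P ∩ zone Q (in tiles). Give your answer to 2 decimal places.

2.00

|zone P∩zone Q|: x∈[8,10], y∈[3,4] → 2·1 = 2.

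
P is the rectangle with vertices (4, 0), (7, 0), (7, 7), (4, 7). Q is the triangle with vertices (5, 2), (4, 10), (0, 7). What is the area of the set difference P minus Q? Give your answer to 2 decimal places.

18.06

|P| = 21, |P∩Q| = 2.9375.
|P ∖ Q| = |P| − |P∩Q| = 21 − 2.9375 = 18.06.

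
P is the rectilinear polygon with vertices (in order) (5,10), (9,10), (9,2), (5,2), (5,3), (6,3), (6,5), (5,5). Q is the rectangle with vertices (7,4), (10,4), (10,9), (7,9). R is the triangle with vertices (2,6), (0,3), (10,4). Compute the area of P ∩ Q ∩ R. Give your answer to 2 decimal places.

1.00

The intersection is the polygon with vertices (7,4), (7,4.75), (9,4.25), (9,4).
By the shoelace formula its area is 1.00.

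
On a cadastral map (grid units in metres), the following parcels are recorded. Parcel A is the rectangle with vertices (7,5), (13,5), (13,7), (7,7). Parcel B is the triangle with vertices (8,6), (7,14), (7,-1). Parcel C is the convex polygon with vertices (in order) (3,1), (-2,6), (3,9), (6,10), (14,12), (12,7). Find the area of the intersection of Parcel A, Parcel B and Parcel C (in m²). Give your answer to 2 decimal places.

1.87

The intersection is the polygon with vertices (8,6), (7.857,5), (7,5), (7,7), (7.875,7).
By the shoelace formula its area is 1.87.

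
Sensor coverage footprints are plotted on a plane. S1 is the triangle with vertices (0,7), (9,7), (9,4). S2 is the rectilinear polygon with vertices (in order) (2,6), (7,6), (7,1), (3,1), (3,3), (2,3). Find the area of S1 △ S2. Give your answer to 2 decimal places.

|S1| = 13.5, |S2| = 23, |S1∩S2| = 2.6667.
|S1 △ S2| = |S1| + |S2| − 2·|S1∩S2| = 13.5 + 23 − 5.3333 = 31.17.

31.17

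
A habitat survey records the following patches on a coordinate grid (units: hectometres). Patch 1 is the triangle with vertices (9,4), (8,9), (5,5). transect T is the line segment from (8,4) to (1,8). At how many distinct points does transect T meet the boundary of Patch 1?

The segment meets the boundary at (5.375,5.5), (7.222,4.444).

2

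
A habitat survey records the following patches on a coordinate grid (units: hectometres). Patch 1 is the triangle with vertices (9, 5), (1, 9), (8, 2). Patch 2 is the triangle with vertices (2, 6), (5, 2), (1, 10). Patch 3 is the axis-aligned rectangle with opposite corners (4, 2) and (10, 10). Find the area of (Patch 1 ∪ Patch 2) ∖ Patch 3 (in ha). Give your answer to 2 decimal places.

|Patch 1 ∪ Patch 2| = 17.8571.
|(Patch 1 ∪ Patch 2) ∩ Patch 3| = 12.0833.
|(Patch 1 ∪ Patch 2) ∖ Patch 3| = 17.8571 − 12.0833 = 5.77.

5.77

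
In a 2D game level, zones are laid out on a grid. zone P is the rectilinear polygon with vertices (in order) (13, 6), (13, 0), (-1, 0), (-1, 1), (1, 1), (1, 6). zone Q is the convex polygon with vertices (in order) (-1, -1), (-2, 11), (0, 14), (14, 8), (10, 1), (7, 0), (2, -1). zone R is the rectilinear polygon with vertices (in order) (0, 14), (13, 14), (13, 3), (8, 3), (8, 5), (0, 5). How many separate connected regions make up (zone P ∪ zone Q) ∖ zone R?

(zone P ∪ zone Q) ∖ zone R splits into 2 disjoint pieces (area 80.5, area 1.0893).

2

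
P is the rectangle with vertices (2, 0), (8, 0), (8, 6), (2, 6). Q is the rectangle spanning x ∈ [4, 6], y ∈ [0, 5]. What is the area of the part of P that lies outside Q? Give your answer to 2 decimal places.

|P∩Q|: x∈[4,6], y∈[0,5] → 2·5 = 10.
|P| = 36.
|P ∖ Q| = |P| − |P∩Q| = 36 − 10 = 26.00.

26.00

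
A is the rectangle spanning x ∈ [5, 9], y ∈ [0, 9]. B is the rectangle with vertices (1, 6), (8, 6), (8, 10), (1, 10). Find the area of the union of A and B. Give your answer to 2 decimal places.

By inclusion–exclusion:
Individual areas: |A| = 36, |B| = 28.
|A∩B|: x∈[5,8], y∈[6,9] → 3·3 = 9.
|A ∪ B| = 64 − 9 = 55.00.

55.00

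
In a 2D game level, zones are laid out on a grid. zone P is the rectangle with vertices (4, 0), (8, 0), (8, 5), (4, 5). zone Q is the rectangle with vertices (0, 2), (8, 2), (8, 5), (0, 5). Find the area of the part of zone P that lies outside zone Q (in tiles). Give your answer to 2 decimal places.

|zone P∩zone Q|: x∈[4,8], y∈[2,5] → 4·3 = 12.
|zone P| = 20.
|zone P ∖ zone Q| = |zone P| − |zone P∩zone Q| = 20 − 12 = 8.00.

8.00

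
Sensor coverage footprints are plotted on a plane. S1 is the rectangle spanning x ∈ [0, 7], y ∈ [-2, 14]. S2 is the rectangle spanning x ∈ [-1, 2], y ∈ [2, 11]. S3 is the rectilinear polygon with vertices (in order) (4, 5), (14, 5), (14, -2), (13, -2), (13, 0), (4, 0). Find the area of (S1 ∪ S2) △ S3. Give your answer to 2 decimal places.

|S1 ∪ S2| = 121.
|(S1 ∪ S2) ∩ S3| = 15.
|(S1 ∪ S2) △ S3| = 121 + 52 − 30 = 143.00.

143.00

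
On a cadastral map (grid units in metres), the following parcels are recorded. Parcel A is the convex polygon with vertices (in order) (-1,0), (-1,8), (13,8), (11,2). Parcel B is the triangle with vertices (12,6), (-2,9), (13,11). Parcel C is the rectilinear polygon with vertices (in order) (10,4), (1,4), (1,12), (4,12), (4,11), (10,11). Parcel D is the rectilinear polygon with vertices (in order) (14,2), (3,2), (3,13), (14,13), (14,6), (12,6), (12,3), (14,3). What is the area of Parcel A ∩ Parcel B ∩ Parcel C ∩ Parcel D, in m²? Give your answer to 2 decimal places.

5.75

The intersection is the polygon with vertices (10,8), (10,6.429), (3,7.929), (3,8).
By the shoelace formula its area is 5.75.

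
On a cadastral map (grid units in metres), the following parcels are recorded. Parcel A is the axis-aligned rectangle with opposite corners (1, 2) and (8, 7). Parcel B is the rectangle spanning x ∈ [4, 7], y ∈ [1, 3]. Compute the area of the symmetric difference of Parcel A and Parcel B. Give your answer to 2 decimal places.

35.00

|Parcel A∩Parcel B|: x∈[4,7], y∈[2,3] → 3·1 = 3.
|Parcel A △ Parcel B| = |Parcel A| + |Parcel B| − 2·|Parcel A∩Parcel B| = 35 + 6 − 6 = 35.00.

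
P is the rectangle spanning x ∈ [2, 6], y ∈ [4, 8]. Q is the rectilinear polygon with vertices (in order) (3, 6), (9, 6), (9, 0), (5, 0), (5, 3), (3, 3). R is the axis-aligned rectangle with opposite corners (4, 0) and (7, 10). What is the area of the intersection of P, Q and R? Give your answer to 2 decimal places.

4.00

The intersection is the polygon with vertices (4,4), (4,6), (6,6), (6,4).
By the shoelace formula its area is 4.00.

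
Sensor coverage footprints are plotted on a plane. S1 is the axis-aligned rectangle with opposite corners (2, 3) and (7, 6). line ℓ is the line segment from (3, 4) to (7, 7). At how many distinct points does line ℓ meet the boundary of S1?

The segment meets the boundary at (5.667,6).

1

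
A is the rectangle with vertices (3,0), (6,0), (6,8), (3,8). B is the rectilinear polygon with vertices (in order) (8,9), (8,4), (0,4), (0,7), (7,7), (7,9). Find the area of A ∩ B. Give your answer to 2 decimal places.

9.00

The intersection is the polygon with vertices (6,4), (3,4), (3,7), (6,7).
By the shoelace formula its area is 9.00.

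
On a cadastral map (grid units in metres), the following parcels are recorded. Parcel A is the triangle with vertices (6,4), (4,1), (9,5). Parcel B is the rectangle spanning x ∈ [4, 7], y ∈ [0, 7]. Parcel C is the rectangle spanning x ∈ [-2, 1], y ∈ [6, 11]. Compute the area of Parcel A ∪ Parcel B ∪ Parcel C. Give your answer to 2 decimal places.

36.93

By inclusion–exclusion:
Individual areas: |Parcel A| = 3.5, |Parcel B| = 21, |Parcel C| = 15.
|Parcel A∩Parcel B| = 2.5667.
|Parcel A∩Parcel C| = 0.
|Parcel B∩Parcel C| = 0 (no overlap).
|Parcel A∩Parcel B∩Parcel C| = 0.
|Parcel A ∪ Parcel B ∪ Parcel C| = 39.5 − 2.5667 + 0 = 36.93.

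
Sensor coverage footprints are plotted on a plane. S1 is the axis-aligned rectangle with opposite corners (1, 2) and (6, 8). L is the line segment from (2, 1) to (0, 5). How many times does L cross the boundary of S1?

2

The segment meets the boundary at (1,3), (1.5,2).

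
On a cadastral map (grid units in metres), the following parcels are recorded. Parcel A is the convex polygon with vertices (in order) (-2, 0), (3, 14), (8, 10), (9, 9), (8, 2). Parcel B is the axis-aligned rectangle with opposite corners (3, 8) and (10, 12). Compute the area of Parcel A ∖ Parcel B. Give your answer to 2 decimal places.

70.07

|Parcel A| = 89, |Parcel A∩Parcel B| = 18.9286.
|Parcel A ∖ Parcel B| = |Parcel A| − |Parcel A∩Parcel B| = 89 − 18.9286 = 70.07.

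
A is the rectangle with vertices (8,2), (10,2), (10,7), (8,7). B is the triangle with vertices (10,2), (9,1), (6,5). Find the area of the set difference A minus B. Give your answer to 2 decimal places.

|A| = 10, |A∩B| = 1.4583.
|A ∖ B| = |A| − |A∩B| = 10 − 1.4583 = 8.54.

8.54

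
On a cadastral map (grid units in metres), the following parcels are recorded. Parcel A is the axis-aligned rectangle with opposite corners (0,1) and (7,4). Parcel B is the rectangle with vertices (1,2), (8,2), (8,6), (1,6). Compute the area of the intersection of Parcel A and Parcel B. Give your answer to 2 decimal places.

|Parcel A∩Parcel B|: x∈[1,7], y∈[2,4] → 6·2 = 12.

12.00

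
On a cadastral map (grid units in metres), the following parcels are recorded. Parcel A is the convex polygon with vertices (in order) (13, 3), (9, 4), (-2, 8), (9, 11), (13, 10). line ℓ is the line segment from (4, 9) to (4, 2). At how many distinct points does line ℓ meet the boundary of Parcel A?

The segment meets the boundary at (4,5.818).

1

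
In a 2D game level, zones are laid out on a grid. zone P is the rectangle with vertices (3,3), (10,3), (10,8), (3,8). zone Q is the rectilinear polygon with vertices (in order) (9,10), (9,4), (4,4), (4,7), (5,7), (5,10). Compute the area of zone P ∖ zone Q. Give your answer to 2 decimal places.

|zone P| = 35, |zone P∩zone Q| = 19.
|zone P ∖ zone Q| = |zone P| − |zone P∩zone Q| = 35 − 19 = 16.00.

16.00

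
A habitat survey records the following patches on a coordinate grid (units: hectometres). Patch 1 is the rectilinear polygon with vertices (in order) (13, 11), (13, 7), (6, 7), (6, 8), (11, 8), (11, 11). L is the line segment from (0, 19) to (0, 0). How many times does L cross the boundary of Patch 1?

The segment lies entirely outside Patch 1 and never meets its boundary.

0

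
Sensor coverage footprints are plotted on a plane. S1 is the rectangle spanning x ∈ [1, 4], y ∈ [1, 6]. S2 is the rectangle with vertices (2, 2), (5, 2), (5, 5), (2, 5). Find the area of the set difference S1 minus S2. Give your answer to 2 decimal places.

|S1∩S2|: x∈[2,4], y∈[2,5] → 2·3 = 6.
|S1| = 15.
|S1 ∖ S2| = |S1| − |S1∩S2| = 15 − 6 = 9.00.

9.00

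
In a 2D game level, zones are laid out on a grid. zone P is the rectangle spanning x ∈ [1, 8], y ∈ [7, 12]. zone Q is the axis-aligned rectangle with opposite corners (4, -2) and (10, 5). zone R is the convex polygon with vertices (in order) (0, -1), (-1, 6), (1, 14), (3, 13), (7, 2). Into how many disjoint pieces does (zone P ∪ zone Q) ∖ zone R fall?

2

(zone P ∪ zone Q) ∖ zone R splits into 2 disjoint pieces (area 18.6364, area 32.7078).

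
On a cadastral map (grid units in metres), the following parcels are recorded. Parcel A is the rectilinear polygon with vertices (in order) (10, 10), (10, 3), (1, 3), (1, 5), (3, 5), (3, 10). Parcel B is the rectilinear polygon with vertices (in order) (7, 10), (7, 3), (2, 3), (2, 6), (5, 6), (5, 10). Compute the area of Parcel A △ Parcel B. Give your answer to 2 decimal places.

32.00

|Parcel A| = 53, |Parcel B| = 23, |Parcel A∩Parcel B| = 22.
|Parcel A △ Parcel B| = |Parcel A| + |Parcel B| − 2·|Parcel A∩Parcel B| = 53 + 23 − 44 = 32.00.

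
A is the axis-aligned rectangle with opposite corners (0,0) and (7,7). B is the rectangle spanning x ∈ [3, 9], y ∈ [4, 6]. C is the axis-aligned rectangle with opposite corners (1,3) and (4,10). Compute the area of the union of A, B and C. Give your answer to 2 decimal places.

By inclusion–exclusion:
Individual areas: |A| = 49, |B| = 12, |C| = 21.
|A∩B|: x∈[3,7], y∈[4,6] → 4·2 = 8.
|A∩C|: x∈[1,4], y∈[3,7] → 3·4 = 12.
|B∩C|: x∈[3,4], y∈[4,6] → 1·2 = 2.
|A∩B∩C| = 2.
|A ∪ B ∪ C| = 82 − 22 + 2 = 62.00.

62.00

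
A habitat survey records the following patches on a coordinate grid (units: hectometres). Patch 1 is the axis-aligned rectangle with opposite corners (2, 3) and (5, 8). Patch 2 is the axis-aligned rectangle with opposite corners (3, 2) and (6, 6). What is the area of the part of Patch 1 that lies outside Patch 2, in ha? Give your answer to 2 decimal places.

|Patch 1∩Patch 2|: x∈[3,5], y∈[3,6] → 2·3 = 6.
|Patch 1| = 15.
|Patch 1 ∖ Patch 2| = |Patch 1| − |Patch 1∩Patch 2| = 15 − 6 = 9.00.

9.00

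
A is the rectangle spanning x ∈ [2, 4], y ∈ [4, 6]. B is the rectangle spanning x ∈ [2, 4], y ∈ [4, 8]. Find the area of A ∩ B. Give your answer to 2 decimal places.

4.00

|A∩B|: x∈[2,4], y∈[4,6] → 2·2 = 4.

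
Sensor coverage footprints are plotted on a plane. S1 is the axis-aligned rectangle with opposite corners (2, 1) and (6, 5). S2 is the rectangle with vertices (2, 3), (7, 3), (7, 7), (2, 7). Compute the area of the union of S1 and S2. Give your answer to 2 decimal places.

28.00

By inclusion–exclusion:
Individual areas: |S1| = 16, |S2| = 20.
|S1∩S2|: x∈[2,6], y∈[3,5] → 4·2 = 8.
|S1 ∪ S2| = 36 − 8 = 28.00.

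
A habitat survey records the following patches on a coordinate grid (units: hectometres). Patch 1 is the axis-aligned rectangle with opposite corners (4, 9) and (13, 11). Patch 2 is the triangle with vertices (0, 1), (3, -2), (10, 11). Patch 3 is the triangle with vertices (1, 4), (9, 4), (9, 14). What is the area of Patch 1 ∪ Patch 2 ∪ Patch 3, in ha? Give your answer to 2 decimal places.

By inclusion–exclusion:
Individual areas: |Patch 1| = 18, |Patch 2| = 30, |Patch 3| = 40.
|Patch 1∩Patch 2| = 0.9231.
|Patch 1∩Patch 3| = 6.4.
|Patch 2∩Patch 3| = 10.8791.
|Patch 1∩Patch 2∩Patch 3| = 0.4945.
|Patch 1 ∪ Patch 2 ∪ Patch 3| = 88 − 18.2022 + 0.4945 = 70.29.

70.29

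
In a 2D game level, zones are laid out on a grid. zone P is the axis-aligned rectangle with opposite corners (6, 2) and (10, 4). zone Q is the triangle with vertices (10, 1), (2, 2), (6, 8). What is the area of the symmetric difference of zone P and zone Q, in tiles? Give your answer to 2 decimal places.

22.57

|zone P| = 8, |zone Q| = 26, |zone P∩zone Q| = 5.7143.
|zone P △ zone Q| = |zone P| + |zone Q| − 2·|zone P∩zone Q| = 8 + 26 − 11.4286 = 22.57.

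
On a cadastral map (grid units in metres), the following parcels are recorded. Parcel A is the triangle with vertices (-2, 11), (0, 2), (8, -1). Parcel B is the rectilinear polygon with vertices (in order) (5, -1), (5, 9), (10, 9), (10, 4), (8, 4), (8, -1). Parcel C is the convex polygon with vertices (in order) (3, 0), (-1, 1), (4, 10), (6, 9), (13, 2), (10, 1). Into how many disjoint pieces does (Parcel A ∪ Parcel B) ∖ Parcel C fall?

3

(Parcel A ∪ Parcel B) ∖ Parcel C splits into 3 disjoint pieces (area 12.1559, area 8, area 4.5249).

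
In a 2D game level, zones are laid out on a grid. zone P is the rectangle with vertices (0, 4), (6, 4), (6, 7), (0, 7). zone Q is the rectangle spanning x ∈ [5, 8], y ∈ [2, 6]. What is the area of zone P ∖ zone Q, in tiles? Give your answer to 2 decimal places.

|zone P∩zone Q|: x∈[5,6], y∈[4,6] → 1·2 = 2.
|zone P| = 18.
|zone P ∖ zone Q| = |zone P| − |zone P∩zone Q| = 18 − 2 = 16.00.

16.00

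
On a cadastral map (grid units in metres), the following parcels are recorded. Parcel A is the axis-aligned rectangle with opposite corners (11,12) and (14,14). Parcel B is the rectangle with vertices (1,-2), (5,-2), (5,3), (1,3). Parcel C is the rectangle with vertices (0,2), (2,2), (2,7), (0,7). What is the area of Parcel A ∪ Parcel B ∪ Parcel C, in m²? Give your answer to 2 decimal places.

By inclusion–exclusion:
Individual areas: |Parcel A| = 6, |Parcel B| = 20, |Parcel C| = 10.
|Parcel A∩Parcel B| = 0 (no overlap).
|Parcel A∩Parcel C| = 0 (no overlap).
|Parcel B∩Parcel C|: x∈[1,2], y∈[2,3] → 1·1 = 1.
|Parcel A∩Parcel B∩Parcel C| = 0.
|Parcel A ∪ Parcel B ∪ Parcel C| = 36 − 1 + 0 = 35.00.

35.00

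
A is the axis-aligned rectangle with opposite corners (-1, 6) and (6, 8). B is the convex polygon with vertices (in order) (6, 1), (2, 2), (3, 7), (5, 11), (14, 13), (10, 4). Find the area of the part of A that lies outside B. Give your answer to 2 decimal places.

|A| = 14, |A∩B| = 5.85.
|A ∖ B| = |A| − |A∩B| = 14 − 5.85 = 8.15.

8.15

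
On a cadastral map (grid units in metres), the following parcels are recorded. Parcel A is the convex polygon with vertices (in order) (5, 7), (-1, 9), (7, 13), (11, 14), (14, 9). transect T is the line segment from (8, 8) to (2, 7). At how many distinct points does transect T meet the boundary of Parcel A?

1

The segment meets the boundary at (4,7.333).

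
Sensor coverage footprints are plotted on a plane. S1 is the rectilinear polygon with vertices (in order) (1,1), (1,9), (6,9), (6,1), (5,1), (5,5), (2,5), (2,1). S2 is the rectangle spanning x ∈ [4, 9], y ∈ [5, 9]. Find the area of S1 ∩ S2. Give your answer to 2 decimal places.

The intersection is the polygon with vertices (6,9), (6,5), (5,5), (4,5), (4,9).
By the shoelace formula its area is 8.00.

8.00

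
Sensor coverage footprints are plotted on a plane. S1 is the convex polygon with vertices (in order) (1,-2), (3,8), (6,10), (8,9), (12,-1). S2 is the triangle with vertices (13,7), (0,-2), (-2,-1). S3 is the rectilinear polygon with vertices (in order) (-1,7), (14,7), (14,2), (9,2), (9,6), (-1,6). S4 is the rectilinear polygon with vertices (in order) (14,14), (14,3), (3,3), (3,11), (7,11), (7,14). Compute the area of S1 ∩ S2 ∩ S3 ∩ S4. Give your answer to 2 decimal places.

0.37

The intersection is the polygon with vertices (9.711,4.723), (9,4.231), (9,4.867), (9.539,5.154).
By the shoelace formula its area is 0.37.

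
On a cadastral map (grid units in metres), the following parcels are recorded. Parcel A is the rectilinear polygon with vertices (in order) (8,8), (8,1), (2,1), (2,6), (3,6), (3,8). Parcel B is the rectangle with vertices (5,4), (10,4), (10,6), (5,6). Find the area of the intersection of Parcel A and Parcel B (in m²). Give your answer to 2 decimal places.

The intersection is the polygon with vertices (8,4), (5,4), (5,6), (8,6).
By the shoelace formula its area is 6.00.

6.00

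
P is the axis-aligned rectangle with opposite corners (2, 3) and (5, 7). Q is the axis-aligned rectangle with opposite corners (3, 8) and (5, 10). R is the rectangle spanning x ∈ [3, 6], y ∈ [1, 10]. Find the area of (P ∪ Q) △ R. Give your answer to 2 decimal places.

|P ∪ Q| = 16.
|(P ∪ Q) ∩ R| = 12.
|(P ∪ Q) △ R| = 16 + 27 − 24 = 19.00.

19.00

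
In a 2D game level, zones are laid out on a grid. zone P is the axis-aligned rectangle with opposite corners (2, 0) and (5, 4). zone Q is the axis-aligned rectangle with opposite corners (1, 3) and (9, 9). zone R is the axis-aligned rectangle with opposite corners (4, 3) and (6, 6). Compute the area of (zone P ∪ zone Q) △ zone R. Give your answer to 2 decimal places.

51.00

|zone P ∪ zone Q| = 57.
|(zone P ∪ zone Q) ∩ zone R| = 6.
|(zone P ∪ zone Q) △ zone R| = 57 + 6 − 12 = 51.00.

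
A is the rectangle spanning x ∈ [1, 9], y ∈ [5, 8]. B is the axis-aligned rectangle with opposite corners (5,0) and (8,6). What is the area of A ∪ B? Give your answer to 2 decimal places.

By inclusion–exclusion:
Individual areas: |A| = 24, |B| = 18.
|A∩B|: x∈[5,8], y∈[5,6] → 3·1 = 3.
|A ∪ B| = 42 − 3 = 39.00.

39.00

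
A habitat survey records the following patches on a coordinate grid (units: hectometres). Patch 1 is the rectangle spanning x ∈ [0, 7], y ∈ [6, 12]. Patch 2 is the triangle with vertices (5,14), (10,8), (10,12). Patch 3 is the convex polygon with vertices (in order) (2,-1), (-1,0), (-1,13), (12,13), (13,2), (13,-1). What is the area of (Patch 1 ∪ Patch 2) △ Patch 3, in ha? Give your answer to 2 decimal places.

138.73

|Patch 1 ∪ Patch 2| = 51.9333.
|(Patch 1 ∪ Patch 2) ∩ Patch 3| = 51.1.
|(Patch 1 ∪ Patch 2) △ Patch 3| = 51.9333 + 189 − 102.2 = 138.73.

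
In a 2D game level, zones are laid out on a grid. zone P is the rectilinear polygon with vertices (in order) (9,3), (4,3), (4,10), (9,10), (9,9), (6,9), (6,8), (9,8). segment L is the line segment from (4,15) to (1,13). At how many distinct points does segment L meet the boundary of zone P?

The segment lies entirely outside zone P and never meets its boundary.

0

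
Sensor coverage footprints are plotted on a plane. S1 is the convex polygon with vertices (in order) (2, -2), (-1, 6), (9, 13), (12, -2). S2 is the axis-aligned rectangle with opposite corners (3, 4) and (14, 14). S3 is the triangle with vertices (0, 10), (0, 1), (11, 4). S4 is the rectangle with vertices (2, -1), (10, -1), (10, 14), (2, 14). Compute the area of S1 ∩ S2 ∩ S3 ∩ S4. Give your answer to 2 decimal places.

The intersection is the polygon with vertices (3,4), (3,8.364), (10,4.545), (10,4).
By the shoelace formula its area is 17.18.

17.18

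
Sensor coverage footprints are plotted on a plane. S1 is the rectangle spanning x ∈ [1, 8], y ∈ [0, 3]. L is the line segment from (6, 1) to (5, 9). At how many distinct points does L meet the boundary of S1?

1

The segment meets the boundary at (5.75,3).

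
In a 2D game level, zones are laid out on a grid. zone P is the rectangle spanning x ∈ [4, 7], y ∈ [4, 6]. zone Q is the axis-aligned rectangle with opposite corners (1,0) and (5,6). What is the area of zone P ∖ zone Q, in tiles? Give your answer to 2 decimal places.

4.00

|zone P∩zone Q|: x∈[4,5], y∈[4,6] → 1·2 = 2.
|zone P| = 6.
|zone P ∖ zone Q| = |zone P| − |zone P∩zone Q| = 6 − 2 = 4.00.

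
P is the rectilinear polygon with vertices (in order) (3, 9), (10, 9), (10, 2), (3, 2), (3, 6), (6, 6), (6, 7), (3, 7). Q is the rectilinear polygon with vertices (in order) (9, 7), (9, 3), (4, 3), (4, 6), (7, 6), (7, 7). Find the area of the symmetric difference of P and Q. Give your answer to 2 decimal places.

29.00

|P| = 46, |Q| = 17, |P∩Q| = 17.
|P △ Q| = |P| + |Q| − 2·|P∩Q| = 46 + 17 − 34 = 29.00.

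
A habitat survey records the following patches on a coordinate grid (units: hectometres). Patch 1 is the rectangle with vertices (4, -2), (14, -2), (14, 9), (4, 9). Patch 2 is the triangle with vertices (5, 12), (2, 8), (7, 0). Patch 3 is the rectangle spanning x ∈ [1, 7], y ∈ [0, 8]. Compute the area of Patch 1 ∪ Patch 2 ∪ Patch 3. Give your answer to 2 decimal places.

By inclusion–exclusion:
Individual areas: |Patch 1| = 110, |Patch 2| = 22, |Patch 3| = 48.
|Patch 1∩Patch 2| = 13.05.
|Patch 1∩Patch 3|: x∈[4,7], y∈[0,8] → 3·8 = 24.
|Patch 2∩Patch 3| = 14.6667.
|Patch 1∩Patch 2∩Patch 3| = 11.4667.
|Patch 1 ∪ Patch 2 ∪ Patch 3| = 180 − 51.7167 + 11.4667 = 139.75.

139.75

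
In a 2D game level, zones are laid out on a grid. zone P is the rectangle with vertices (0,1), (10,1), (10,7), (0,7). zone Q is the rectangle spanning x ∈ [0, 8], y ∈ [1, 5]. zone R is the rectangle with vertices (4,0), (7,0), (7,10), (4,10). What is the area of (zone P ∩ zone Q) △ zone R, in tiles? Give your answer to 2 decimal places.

|zone P ∩ zone Q| = 32.
|(zone P ∩ zone Q) ∩ zone R| = 12.
|(zone P ∩ zone Q) △ zone R| = 32 + 30 − 24 = 38.00.

38.00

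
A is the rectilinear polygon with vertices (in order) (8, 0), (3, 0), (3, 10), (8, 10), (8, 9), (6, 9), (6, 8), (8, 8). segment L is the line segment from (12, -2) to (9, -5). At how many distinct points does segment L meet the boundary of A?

The segment lies entirely outside A and never meets its boundary.

0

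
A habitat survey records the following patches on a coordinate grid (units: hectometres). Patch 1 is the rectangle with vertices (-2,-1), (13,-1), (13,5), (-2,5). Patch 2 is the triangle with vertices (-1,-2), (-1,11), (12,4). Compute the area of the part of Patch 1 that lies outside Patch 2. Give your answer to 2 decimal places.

40.01

|Patch 1| = 90, |Patch 1∩Patch 2| = 49.9881.
|Patch 1 ∖ Patch 2| = |Patch 1| − |Patch 1∩Patch 2| = 90 − 49.9881 = 40.01.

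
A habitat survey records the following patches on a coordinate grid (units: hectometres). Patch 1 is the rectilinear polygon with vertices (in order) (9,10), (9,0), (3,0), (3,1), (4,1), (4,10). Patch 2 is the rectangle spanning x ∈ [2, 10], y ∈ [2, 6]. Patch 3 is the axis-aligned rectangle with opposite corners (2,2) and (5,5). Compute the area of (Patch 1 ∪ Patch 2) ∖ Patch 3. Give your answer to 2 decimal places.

|Patch 1 ∪ Patch 2| = 63.
|(Patch 1 ∪ Patch 2) ∩ Patch 3| = 9.
|(Patch 1 ∪ Patch 2) ∖ Patch 3| = 63 − 9 = 54.00.

54.00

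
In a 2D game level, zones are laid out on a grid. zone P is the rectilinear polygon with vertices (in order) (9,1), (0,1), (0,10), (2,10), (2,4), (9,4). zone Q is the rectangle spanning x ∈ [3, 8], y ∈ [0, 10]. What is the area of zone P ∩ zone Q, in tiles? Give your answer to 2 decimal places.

The intersection is the polygon with vertices (3,1), (3,4), (8,4), (8,1).
By the shoelace formula its area is 15.00.

15.00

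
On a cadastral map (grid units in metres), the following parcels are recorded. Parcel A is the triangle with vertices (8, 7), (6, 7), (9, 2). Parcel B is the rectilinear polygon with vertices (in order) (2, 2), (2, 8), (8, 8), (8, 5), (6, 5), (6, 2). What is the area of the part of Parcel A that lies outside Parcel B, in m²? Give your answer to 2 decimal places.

2.20

|Parcel A| = 5, |Parcel A∩Parcel B| = 2.8.
|Parcel A ∖ Parcel B| = |Parcel A| − |Parcel A∩Parcel B| = 5 − 2.8 = 2.20.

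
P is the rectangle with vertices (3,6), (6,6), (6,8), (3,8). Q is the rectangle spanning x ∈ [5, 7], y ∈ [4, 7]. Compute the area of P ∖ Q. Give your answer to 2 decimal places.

|P∩Q|: x∈[5,6], y∈[6,7] → 1·1 = 1.
|P| = 6.
|P ∖ Q| = |P| − |P∩Q| = 6 − 1 = 5.00.

5.00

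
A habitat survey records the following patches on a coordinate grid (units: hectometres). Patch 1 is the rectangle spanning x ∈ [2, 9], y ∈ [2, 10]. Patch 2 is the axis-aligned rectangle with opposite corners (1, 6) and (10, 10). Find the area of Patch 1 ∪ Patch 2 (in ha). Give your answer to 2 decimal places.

By inclusion–exclusion:
Individual areas: |Patch 1| = 56, |Patch 2| = 36.
|Patch 1∩Patch 2|: x∈[2,9], y∈[6,10] → 7·4 = 28.
|Patch 1 ∪ Patch 2| = 92 − 28 = 64.00.

64.00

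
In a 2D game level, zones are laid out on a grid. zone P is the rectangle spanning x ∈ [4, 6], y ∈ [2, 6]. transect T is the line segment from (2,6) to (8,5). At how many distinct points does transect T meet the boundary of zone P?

2

The segment meets the boundary at (6,5.333), (4,5.667).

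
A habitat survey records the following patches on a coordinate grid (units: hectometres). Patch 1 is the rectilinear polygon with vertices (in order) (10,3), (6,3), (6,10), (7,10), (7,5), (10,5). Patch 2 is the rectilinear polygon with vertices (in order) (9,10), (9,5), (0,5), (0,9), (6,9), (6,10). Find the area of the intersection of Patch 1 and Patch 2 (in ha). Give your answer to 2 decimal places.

5.00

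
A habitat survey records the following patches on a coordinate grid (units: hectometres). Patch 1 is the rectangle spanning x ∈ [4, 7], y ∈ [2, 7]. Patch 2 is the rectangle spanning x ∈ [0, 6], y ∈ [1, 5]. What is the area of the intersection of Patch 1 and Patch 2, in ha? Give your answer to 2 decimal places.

6.00

|Patch 1∩Patch 2|: x∈[4,6], y∈[2,5] → 2·3 = 6.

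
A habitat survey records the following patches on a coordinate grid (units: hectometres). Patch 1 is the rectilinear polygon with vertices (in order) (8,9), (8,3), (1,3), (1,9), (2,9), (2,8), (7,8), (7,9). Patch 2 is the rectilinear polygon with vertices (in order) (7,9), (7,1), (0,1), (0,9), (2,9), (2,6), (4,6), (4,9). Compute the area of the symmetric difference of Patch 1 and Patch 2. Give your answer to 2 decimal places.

|Patch 1| = 37, |Patch 2| = 50, |Patch 1∩Patch 2| = 27.
|Patch 1 △ Patch 2| = |Patch 1| + |Patch 2| − 2·|Patch 1∩Patch 2| = 37 + 50 − 54 = 33.00.

33.00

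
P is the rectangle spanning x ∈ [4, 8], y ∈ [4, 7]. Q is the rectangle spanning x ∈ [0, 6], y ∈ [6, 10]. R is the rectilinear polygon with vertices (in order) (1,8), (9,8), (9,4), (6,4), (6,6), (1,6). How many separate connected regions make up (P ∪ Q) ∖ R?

2

(P ∪ Q) ∖ R splits into 2 disjoint pieces (area 4, area 14).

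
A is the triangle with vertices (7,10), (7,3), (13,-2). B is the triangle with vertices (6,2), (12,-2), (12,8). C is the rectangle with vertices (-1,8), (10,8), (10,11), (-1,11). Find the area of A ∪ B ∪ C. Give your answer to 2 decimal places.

70.75

By inclusion–exclusion:
Individual areas: |A| = 21, |B| = 30, |C| = 33.
|A∩B| = 12.25.
|A∩C| = 1.
|B∩C| = 0.
|A∩B∩C| = 0.
|A ∪ B ∪ C| = 84 − 13.25 + 0 = 70.75.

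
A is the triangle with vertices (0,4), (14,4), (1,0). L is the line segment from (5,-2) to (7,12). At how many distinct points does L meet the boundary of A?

The segment meets the boundary at (5.857,4), (5.483,1.379).

2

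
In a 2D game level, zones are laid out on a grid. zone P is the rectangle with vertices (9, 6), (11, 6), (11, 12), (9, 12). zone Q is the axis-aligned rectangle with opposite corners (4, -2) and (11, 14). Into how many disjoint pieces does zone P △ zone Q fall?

zone P △ zone Q is a single connected region.

1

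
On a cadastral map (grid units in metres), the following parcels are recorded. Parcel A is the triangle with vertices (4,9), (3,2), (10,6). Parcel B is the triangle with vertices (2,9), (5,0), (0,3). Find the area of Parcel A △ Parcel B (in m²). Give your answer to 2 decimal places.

|Parcel A| = 22.5, |Parcel B| = 18, |Parcel A∩Parcel B| = 1.44.
|Parcel A △ Parcel B| = |Parcel A| + |Parcel B| − 2·|Parcel A∩Parcel B| = 22.5 + 18 − 2.88 = 37.62.

37.62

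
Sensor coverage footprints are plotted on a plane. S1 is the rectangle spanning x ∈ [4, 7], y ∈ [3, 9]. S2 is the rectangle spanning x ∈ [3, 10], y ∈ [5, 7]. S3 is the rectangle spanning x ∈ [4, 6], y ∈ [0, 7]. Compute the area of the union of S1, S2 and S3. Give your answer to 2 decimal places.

32.00

By inclusion–exclusion:
Individual areas: |S1| = 18, |S2| = 14, |S3| = 14.
|S1∩S2|: x∈[4,7], y∈[5,7] → 3·2 = 6.
|S1∩S3|: x∈[4,6], y∈[3,7] → 2·4 = 8.
|S2∩S3|: x∈[4,6], y∈[5,7] → 2·2 = 4.
|S1∩S2∩S3| = 4.
|S1 ∪ S2 ∪ S3| = 46 − 18 + 4 = 32.00.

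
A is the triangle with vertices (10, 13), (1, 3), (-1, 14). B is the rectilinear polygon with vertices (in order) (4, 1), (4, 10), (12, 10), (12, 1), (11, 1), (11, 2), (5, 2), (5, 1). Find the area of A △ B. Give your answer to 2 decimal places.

113.40

|A| = 59.5, |B| = 66, |A∩B| = 6.05.
|A △ B| = |A| + |B| − 2·|A∩B| = 59.5 + 66 − 12.1 = 113.40.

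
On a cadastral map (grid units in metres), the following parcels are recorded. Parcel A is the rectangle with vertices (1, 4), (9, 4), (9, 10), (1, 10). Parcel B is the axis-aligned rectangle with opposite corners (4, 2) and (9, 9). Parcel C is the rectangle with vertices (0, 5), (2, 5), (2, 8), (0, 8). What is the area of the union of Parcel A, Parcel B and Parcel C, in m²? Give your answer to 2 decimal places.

61.00

By inclusion–exclusion:
Individual areas: |Parcel A| = 48, |Parcel B| = 35, |Parcel C| = 6.
|Parcel A∩Parcel B|: x∈[4,9], y∈[4,9] → 5·5 = 25.
|Parcel A∩Parcel C|: x∈[1,2], y∈[5,8] → 1·3 = 3.
|Parcel B∩Parcel C| = 0 (no overlap).
|Parcel A∩Parcel B∩Parcel C| = 0.
|Parcel A ∪ Parcel B ∪ Parcel C| = 89 − 28 + 0 = 61.00.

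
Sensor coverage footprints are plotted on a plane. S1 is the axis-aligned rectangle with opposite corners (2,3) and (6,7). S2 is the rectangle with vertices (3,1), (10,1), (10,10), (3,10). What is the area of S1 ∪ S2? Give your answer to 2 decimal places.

67.00

By inclusion–exclusion:
Individual areas: |S1| = 16, |S2| = 63.
|S1∩S2|: x∈[3,6], y∈[3,7] → 3·4 = 12.
|S1 ∪ S2| = 79 − 12 = 67.00.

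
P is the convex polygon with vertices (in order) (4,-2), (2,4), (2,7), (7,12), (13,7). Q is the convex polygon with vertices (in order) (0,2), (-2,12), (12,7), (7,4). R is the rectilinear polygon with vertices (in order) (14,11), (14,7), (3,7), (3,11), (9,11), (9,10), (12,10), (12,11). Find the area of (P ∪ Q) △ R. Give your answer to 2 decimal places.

|P ∪ Q| = 111.5812.
|(P ∪ Q) ∩ R| = 27.6397.
|(P ∪ Q) △ R| = 111.5812 + 41 − 55.2794 = 97.30.

97.30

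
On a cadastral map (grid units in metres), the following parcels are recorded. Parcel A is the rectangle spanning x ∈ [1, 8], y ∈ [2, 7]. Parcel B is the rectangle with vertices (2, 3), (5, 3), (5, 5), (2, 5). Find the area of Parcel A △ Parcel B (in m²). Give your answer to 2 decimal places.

|Parcel A∩Parcel B|: x∈[2,5], y∈[3,5] → 3·2 = 6.
|Parcel A △ Parcel B| = |Parcel A| + |Parcel B| − 2·|Parcel A∩Parcel B| = 35 + 6 − 12 = 29.00.

29.00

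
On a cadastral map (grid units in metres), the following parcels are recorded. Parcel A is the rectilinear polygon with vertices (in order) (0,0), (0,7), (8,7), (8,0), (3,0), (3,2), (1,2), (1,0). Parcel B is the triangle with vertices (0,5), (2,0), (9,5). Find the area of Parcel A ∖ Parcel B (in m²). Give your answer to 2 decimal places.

|Parcel A| = 52, |Parcel A∩Parcel B| = 19.7.
|Parcel A ∖ Parcel B| = |Parcel A| − |Parcel A∩Parcel B| = 52 − 19.7 = 32.30.

32.30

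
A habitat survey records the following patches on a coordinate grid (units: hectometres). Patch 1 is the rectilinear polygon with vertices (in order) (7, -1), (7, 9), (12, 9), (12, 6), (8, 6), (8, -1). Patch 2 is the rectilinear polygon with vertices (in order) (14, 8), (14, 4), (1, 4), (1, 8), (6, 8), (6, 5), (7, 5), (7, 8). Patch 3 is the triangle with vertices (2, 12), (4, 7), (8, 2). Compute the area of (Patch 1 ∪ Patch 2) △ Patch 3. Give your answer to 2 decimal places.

57.65

|Patch 1 ∪ Patch 2| = 59.
|(Patch 1 ∪ Patch 2) ∩ Patch 3| = 3.175.
|(Patch 1 ∪ Patch 2) △ Patch 3| = 59 + 5 − 6.35 = 57.65.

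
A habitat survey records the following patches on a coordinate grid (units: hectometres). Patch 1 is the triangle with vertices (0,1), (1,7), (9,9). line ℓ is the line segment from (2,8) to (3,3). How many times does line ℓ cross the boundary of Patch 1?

2

The segment meets the boundary at (2.887,3.566), (2.143,7.286).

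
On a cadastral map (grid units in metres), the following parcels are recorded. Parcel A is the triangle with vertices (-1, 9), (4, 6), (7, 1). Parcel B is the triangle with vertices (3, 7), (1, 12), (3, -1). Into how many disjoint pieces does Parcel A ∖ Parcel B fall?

2

Parcel A ∖ Parcel B splits into 2 disjoint pieces (area 1.5778, area 4.8).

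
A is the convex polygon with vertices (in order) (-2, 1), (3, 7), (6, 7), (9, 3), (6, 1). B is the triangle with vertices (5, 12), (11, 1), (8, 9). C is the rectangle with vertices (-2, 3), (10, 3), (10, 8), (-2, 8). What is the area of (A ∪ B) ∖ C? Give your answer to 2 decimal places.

|A ∪ B| = 49.5.
|(A ∪ B) ∩ C| = 28.4186.
|(A ∪ B) ∖ C| = 49.5 − 28.4186 = 21.08.

21.08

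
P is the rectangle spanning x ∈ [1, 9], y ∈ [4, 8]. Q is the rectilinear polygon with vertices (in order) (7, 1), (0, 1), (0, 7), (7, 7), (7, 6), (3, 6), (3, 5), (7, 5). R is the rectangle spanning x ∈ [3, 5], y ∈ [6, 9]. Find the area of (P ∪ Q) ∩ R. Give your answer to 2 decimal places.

4.00

The region (P ∪ Q) ∩ R is the polygon with vertices (5,8), (5,6), (3,6), (3,8).
By the shoelace formula its area is 4.00.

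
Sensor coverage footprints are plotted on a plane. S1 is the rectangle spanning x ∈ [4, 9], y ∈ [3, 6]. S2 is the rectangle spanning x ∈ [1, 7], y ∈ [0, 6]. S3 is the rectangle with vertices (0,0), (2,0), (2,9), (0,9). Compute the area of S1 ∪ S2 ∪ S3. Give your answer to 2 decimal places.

54.00

By inclusion–exclusion:
Individual areas: |S1| = 15, |S2| = 36, |S3| = 18.
|S1∩S2|: x∈[4,7], y∈[3,6] → 3·3 = 9.
|S1∩S3| = 0 (no overlap).
|S2∩S3|: x∈[1,2], y∈[0,6] → 1·6 = 6.
|S1∩S2∩S3| = 0.
|S1 ∪ S2 ∪ S3| = 69 − 15 + 0 = 54.00.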